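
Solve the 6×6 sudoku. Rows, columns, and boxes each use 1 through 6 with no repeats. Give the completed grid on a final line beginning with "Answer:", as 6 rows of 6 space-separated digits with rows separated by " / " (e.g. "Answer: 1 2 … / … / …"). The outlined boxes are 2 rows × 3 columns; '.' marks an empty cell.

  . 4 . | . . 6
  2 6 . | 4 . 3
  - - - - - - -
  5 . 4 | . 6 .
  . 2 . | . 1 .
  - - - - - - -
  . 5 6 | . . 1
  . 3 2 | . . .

Step 1. [r1c4∈{1,2,5}] across col 4, 1 lands solely at r1c4. So r1c4=1.
Step 2. [r5c5∈{2,3,4}] col 5 places 3 nowhere but r5c5. So r5c5=3.
Step 3. [r4c3∈{3}] r4c3 has the single candidate 3, so r4c3=3.
Step 4. [r2c5∈{5}] only 5 remains possible at r2c5, so r2c5=5.
Step 5. [r6c5∈{4}] r6c5 is down to just 4, so r6c5=4.
Step 6. [r6c6∈{5}] r6c6 is down to just 5, so r6c6=5.
Step 7. [r5c4∈{2}] r5c4 is down to just 2, so r5c4=2.
Step 8. [r4c6∈{4}] nothing but 4 survives at r4c6 ⇒ r4c6=4.
Step 9. [r3c2∈{1}] r3c2's peers cover all but 1, so r3c2=1.
Step 10. [r1c1∈{3}] r1c1 is down to just 3, so r1c1=3.
Step 11. [r1c5∈{2}] r1c5 has the single candidate 2, so r1c5=2.
Step 12. [r4c4∈{5}] only 5 remains possible at r4c4, so r4c4=5.
Step 13. [r5c1∈{4}] r5c1's peers cover all but 4, so r5c1=4.
Step 14. [r1c3∈{5}] r1c3 has the single candidate 5 ⇒ r1c3=5.
Step 15. [r4c1∈{6}] r4c1 has the single candidate 6. So r4c1=6.
Step 16. [r6c4∈{6}] r6c4 has the single candidate 6, so r6c4=6.
Step 17. [r3c4∈{3}] r3c4's peers cover all but 3 ⇒ r3c4=3.
Step 18. [r6c1∈{1}] nothing but 1 survives at r6c1, so r6c1=1.
Step 19. [r2c3∈{1}] r2c3 has the single candidate 1 ⇒ r2c3=1.
Step 20. [r3c6∈{2}] only 2 remains possible at r3c6 ⇒ r3c6=2.

Answer: 3 4 5 1 2 6 / 2 6 1 4 5 3 / 5 1 4 3 6 2 / 6 2 3 5 1 4 / 4 5 6 2 3 1 / 1 3 2 6 4 5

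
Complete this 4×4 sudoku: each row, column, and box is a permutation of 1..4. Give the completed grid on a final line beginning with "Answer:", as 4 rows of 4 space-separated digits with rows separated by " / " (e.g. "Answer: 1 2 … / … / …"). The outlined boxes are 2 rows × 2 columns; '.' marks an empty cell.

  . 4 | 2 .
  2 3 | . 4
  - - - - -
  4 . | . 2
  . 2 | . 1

Step 1. [r4c1∈{3}] r4c1's peers cover all but 3 ⇒ r4c1=3.
Step 2. [r3c3∈{3}] nothing but 3 survives at r3c3, so r3c3=3.
Step 3. [r4c3∈{4}] r4c3 has the single candidate 4. So r4c3=4.
Step 4. [r3c2∈{1}] r3c2 is down to just 1 ⇒ r3c2=1.
Step 5. [r1c1∈{1}] nothing but 1 survives at r1c1, so r1c1=1.
Step 6. [r2c3∈{1}] r2c3's peers cover all but 1 ⇒ r2c3=1.
Step 7. [r1c4∈{3}] nothing but 3 survives at r1c4 ⇒ r1c4=3.

Answer: 1 4 2 3 / 2 3 1 4 / 4 1 3 2 / 3 2 4 1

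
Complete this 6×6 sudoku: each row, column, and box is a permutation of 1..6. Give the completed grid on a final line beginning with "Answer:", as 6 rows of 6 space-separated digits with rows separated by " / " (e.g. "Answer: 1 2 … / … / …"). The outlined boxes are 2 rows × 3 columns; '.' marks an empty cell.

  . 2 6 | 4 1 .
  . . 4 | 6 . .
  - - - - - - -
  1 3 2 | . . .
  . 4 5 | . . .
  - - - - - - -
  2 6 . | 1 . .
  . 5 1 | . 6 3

Step 1. [r1c6∈{5}] r1c6's peers cover all but 5 ⇒ r1c6=5.
Step 2. [r2c5∈{2,3}] r2c5 is the only open cell in box 2 admitting 3, so r2c5=3.
Step 3. [r4c5∈{2}] only 2 remains possible at r4c5, so r4c5=2.
Step 4. [r5c6∈{4}] r5c6 has the single candidate 4 ⇒ r5c6=4.
Step 5. [r4c6∈{1,6}] in row 4, 1 fits only at r4c6 ⇒ r4c6=1.
Step 6. [r3c4∈{5}] r3c4 has the single candidate 5 ⇒ r3c4=5.
Step 7. [r4c4∈{3}] nothing but 3 survives at r4c4. So r4c4=3.
Step 8. [r2c2∈{1}] r2c2 has the single candidate 1. So r2c2=1.
Step 9. [r4c1∈{6}] r4c1 has the single candidate 6, so r4c1=6.
Step 10. [r5c5∈{5}] r5c5's peers cover all but 5, so r5c5=5.
Step 11. [r5c3∈{3}] r5c3 has the single candidate 3, so r5c3=3.
Step 12. [r2c1∈{5}] only 5 remains possible at r2c1, so r2c1=5.
Step 13. [r1c1∈{3}] r1c1 has the single candidate 3, so r1c1=3.
Step 14. [r3c5∈{4}] r3c5's peers cover all but 4. So r3c5=4.
Step 15. [r6c4∈{2}] nothing but 2 survives at r6c4. So r6c4=2.
Step 16. [r3c6∈{6}] r3c6 is down to just 6, so r3c6=6.
Step 17. [r2c6∈{2}] nothing but 2 survives at r2c6. So r2c6=2.
Step 18. [r6c1∈{4}] r6c1 has the single candidate 4 ⇒ r6c1=4.

Answer: 3 2 6 4 1 5 / 5 1 4 6 3 2 / 1 3 2 5 4 6 / 6 4 5 3 2 1 / 2 6 3 1 5 4 / 4 5 1 2 6 3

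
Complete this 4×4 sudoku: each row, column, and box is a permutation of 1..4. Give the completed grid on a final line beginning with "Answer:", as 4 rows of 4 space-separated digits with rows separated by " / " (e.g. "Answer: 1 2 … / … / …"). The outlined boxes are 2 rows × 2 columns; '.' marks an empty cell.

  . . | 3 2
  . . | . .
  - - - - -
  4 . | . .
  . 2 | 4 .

Step 1. [r2c3∈{1}] r2c3 is down to just 1. So r2c3=1.
Step 2. [r1c2∈{1,4}] row 1 places 4 nowhere but r1c2. So r1c2=4.
Step 3. [r3c2∈{1,3}] across col 2, 1 lands solely at r3c2. So r3c2=1.
Step 4. [r4c1∈{3}] r4c1 is down to just 3, so r4c1=3.
Step 5. [r2c1∈{2}] r2c1 is down to just 2 ⇒ r2c1=2.
Step 6. [r3c4∈{3}] r3c4 has the single candidate 3. So r3c4=3.
Step 7. [r3c3∈{2}] r3c3 is down to just 2, so r3c3=2.
Step 8. [r2c2∈{3}] r2c2 has the single candidate 3 ⇒ r2c2=3.
Step 9. [r4c4∈{1}] r4c4 is down to just 1 ⇒ r4c4=1.
Step 10. [r2c4∈{4}] r2c4 has the single candidate 4, so r2c4=4.
Step 11. [r1c1∈{1}] r1c1 is down to just 1, so r1c1=1.

Answer: 1 4 3 2 / 2 3 1 4 / 4 1 2 3 / 3 2 4 1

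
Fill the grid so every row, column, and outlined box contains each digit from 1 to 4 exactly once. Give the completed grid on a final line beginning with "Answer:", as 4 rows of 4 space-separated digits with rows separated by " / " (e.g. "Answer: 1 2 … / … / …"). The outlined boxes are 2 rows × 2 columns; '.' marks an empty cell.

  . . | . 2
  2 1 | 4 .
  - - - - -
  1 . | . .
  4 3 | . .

Step 1. [r2c4∈{3}] nothing but 3 survives at r2c4, so r2c4=3.
Step 2. [r4c3∈{1,2}] across row 4, 2 lands solely at r4c3 ⇒ r4c3=2.
Step 3. [r3c3∈{3}] only 3 remains possible at r3c3, so r3c3=3.
Step 4. [r3c2∈{2}] r3c2 has the single candidate 2, so r3c2=2.
Step 5. [r4c4∈{1}] r4c4's peers cover all but 1 ⇒ r4c4=1.
Step 6. [r1c3∈{1}] r1c3 has the single candidate 1, so r1c3=1.
Step 7. [r1c1∈{3}] nothing but 3 survives at r1c1. So r1c1=3.
Step 8. [r3c4∈{4}] only 4 remains possible at r3c4. So r3c4=4.
Step 9. [r1c2∈{4}] r1c2's peers cover all but 4 ⇒ r1c2=4.

Answer: 3 4 1 2 / 2 1 4 3 / 1 2 3 4 / 4 3 2 1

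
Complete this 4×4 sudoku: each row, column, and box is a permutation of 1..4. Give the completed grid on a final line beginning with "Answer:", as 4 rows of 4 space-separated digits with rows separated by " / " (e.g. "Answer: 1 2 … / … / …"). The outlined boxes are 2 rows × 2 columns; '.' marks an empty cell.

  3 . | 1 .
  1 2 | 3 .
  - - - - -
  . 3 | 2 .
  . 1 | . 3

Step 1. [r2c4∈{4}] r2c4's peers cover all but 4, so r2c4=4.
Step 2. [r4c3∈{4}] only 4 remains possible at r4c3. So r4c3=4.
Step 3. [r1c4∈{2}] r1c4's peers cover all but 2 ⇒ r1c4=2.
Step 4. [r4c1∈{2}] only 2 remains possible at r4c1. So r4c1=2.
Step 5. [r1c2∈{4}] nothing but 4 survives at r1c2 ⇒ r1c2=4.
Step 6. [r3c4∈{1}] nothing but 1 survives at r3c4 ⇒ r3c4=1.
Step 7. [r3c1∈{4}] r3c1 is down to just 4. So r3c1=4.

Answer: 3 4 1 2 / 1 2 3 4 / 4 3 2 1 / 2 1 4 3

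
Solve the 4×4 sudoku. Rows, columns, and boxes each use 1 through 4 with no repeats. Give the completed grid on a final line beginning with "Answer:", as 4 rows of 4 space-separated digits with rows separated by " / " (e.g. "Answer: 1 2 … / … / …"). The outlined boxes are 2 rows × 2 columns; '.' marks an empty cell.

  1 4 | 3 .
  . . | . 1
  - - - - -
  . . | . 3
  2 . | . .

Step 1. [r2c3∈{2,4}] row 2 places 4 nowhere but r2c3. So r2c3=4.
Step 2. [r4c2∈{1,3}] 3 has one home in row 4: r4c2. So r4c2=3.
Step 3. [r3c2∈{1}] r3c2 is down to just 1. So r3c2=1.
Step 4. [r4c4∈{4}] r4c4's peers cover all but 4. So r4c4=4.
Step 5. [r3c1∈{4}] only 4 remains possible at r3c1, so r3c1=4.
Step 6. [r4c3∈{1}] r4c3 has the single candidate 1. So r4c3=1.
Step 7. [r1c4∈{2}] nothing but 2 survives at r1c4 ⇒ r1c4=2.
Step 8. [r2c2∈{2}] r2c2 is down to just 2. So r2c2=2.
Step 9. [r3c3∈{2}] r3c3 is down to just 2, so r3c3=2.
Step 10. [r2c1∈{3}] nothing but 3 survives at r2c1. So r2c1=3.

Answer: 1 4 3 2 / 3 2 4 1 / 4 1 2 3 / 2 3 1 4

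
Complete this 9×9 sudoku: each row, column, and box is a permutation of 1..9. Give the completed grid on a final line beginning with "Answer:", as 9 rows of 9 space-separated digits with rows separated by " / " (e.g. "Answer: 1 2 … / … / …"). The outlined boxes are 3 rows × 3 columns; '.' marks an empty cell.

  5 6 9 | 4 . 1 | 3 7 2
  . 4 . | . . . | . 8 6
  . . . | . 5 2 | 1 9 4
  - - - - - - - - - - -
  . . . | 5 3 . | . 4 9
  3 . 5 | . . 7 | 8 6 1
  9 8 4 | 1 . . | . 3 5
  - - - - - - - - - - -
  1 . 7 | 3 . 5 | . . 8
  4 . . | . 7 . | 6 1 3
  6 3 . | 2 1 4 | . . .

Step 1. [r5c2∈{2}] r5c2 is down to just 2 ⇒ r5c2=2.
Step 2. [r4c1∈{7}] r4c1's peers cover all but 7 ⇒ r4c1=7.
Step 3. [r2c5∈{9}] r2c5 has the single candidate 9. So r2c5=9.
Step 4. [r8c6∈{8,9}] 9 has one home in col 6: r8c6. So r8c6=9.
Step 5. [r2c3∈{1,2,3}] row 2 places 1 nowhere but r2c3, so r2c3=1.
Step 6. [r9c7∈{5,7,9}] in row 9, 9 fits only at r9c7. So r9c7=9.
Step 7. [r3c1∈{8}] only 8 remains possible at r3c1. So r3c1=8.
Step 8. [r4c7∈{2}] r4c7 has the single candidate 2 ⇒ r4c7=2.
Step 9. [r6c6∈{6}] r6c6 has the single candidate 6 ⇒ r6c6=6.
Step 10. [r8c4∈{8}] only 8 remains possible at r8c4. So r8c4=8.
Step 11. [r3c2∈{7}] nothing but 7 survives at r3c2. So r3c2=7.
Step 12. [r2c6∈{3}] r2c6's peers cover all but 3 ⇒ r2c6=3.
Step 13. [r1c5∈{8}] r1c5 has the single candidate 8, so r1c5=8.
Step 14. [r6c5∈{2}] r6c5 is down to just 2. So r6c5=2.
Step 15. [r4c6∈{8}] r4c6 has the single candidate 8 ⇒ r4c6=8.
Step 16. [r9c8∈{5}] r9c8's peers cover all but 5. So r9c8=5.
Step 17. [r9c9∈{7}] r9c9's peers cover all but 7, so r9c9=7.
Step 18. [r7c5∈{6}] only 6 remains possible at r7c5, so r7c5=6.
Step 19. [r5c4∈{9}] r5c4's peers cover all but 9. So r5c4=9.
Step 20. [r4c2∈{1}] r4c2's peers cover all but 1. So r4c2=1.
Step 21. [r5c5∈{4}] r5c5 has the single candidate 4, so r5c5=4.
Step 22. [r7c7∈{4}] r7c7's peers cover all but 4. So r7c7=4.
Step 23. [r4c3∈{6}] r4c3 is down to just 6 ⇒ r4c3=6.
Step 24. [r6c7∈{7}] r6c7's peers cover all but 7 ⇒ r6c7=7.
Step 25. [r8c2∈{5}] r8c2's peers cover all but 5, so r8c2=5.
Step 26. [r2c4∈{7}] nothing but 7 survives at r2c4, so r2c4=7.
Step 27. [r2c1∈{2}] only 2 remains possible at r2c1, so r2c1=2.
Step 28. [r3c4∈{6}] r3c4 is down to just 6. So r3c4=6.
Step 29. [r7c8∈{2}] r7c8's peers cover all but 2. So r7c8=2.
Step 30. [r3c3∈{3}] nothing but 3 survives at r3c3, so r3c3=3.
Step 31. [r9c3∈{8}] only 8 remains possible at r9c3 ⇒ r9c3=8.
Step 32. [r7c2∈{9}] r7c2's peers cover all but 9, so r7c2=9.
Step 33. [r2c7∈{5}] only 5 remains possible at r2c7, so r2c7=5.
Step 34. [r8c3∈{2}] r8c3 is down to just 2. So r8c3=2.

Answer: 5 6 9 4 8 1 3 7 2 / 2 4 1 7 9 3 5 8 6 / 8 7 3 6 5 2 1 9 4 / 7 1 6 5 3 8 2 4 9 / 3 2 5 9 4 7 8 6 1 / 9 8 4 1 2 6 7 3 5 / 1 9 7 3 6 5 4 2 8 / 4 5 2 8 7 9 6 1 3 / 6 3 8 2 1 4 9 5 7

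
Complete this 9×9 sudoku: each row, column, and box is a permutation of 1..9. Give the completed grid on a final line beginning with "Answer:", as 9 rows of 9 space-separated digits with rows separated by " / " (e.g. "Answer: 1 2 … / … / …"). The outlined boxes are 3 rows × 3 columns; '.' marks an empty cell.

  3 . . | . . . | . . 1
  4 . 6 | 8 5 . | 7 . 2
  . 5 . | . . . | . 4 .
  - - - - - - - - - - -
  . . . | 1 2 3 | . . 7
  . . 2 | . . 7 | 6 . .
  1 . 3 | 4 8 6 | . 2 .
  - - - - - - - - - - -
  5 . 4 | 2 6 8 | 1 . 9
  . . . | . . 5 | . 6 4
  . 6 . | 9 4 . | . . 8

Step 1. [r2c8∈{3,9}] in row 2, 3 fits only at r2c8 ⇒ r2c8=3.
Step 2. [r5c5∈{9}] r5c5 has the single candidate 9. So r5c5=9.
Step 3. [r5c1∈{8}] nothing but 8 survives at r5c1, so r5c1=8.
Step 4. [r1c5∈{7}] nothing but 7 survives at r1c5 ⇒ r1c5=7.
Step 5. [r6c9∈{5}] r6c9's peers cover all but 5, so r6c9=5.
Step 6. [r6c7∈{9}] r6c7's peers cover all but 9, so r6c7=9.
Step 7. [r1c8∈{5,8,9}] 9 has one home in col 8: r1c8. So r1c8=9.
Step 8. [r9c6∈{1}] r9c6 has the single candidate 1. So r9c6=1.
Step 9. [r9c3∈{7}] r9c3's peers cover all but 7 ⇒ r9c3=7.
Step 10. [r1c3∈{8}] r1c3 has the single candidate 8, so r1c3=8.
Step 11. [r9c1∈{2}] only 2 remains possible at r9c1 ⇒ r9c1=2.
Step 12. [r8c5∈{3}] r8c5 is down to just 3. So r8c5=3.
Step 13. [r8c1∈{9}] r8c1's peers cover all but 9 ⇒ r8c1=9.
Step 14. [r2c2∈{1,9}] across row 2, 1 lands solely at r2c2, so r2c2=1.
Step 15. [r4c2∈{4,9}] col 2 places 9 nowhere but r4c2 ⇒ r4c2=9.
Step 16. [r3c6∈{2,9}] 2 has one home in row 3: r3c6 ⇒ r3c6=2.
Step 17. [r9c7∈{3,5}] in row 9, 3 fits only at r9c7 ⇒ r9c7=3.
Step 18. [r3c9∈{6}] nothing but 6 survives at r3c9 ⇒ r3c9=6.
Step 19. [r3c7∈{8}] r3c7's peers cover all but 8, so r3c7=8.
Step 20. [r3c5∈{1}] r3c5's peers cover all but 1, so r3c5=1.
Step 21. [r1c2∈{2}] nothing but 2 survives at r1c2 ⇒ r1c2=2.
Step 22. [r4c7∈{4}] r4c7's peers cover all but 4. So r4c7=4.
Step 23. [r9c8∈{5}] only 5 remains possible at r9c8. So r9c8=5.
Step 24. [r5c2∈{4}] only 4 remains possible at r5c2. So r5c2=4.
Step 25. [r8c2∈{8}] r8c2 has the single candidate 8, so r8c2=8.
Step 26. [r6c2∈{7}] r6c2 is down to just 7 ⇒ r6c2=7.
Step 27. [r1c4∈{6}] r1c4's peers cover all but 6, so r1c4=6.
Step 28. [r1c7∈{5}] r1c7 has the single candidate 5 ⇒ r1c7=5.
Step 29. [r2c6∈{9}] r2c6 is down to just 9. So r2c6=9.
Step 30. [r4c8∈{8}] r4c8 is down to just 8 ⇒ r4c8=8.
Step 31. [r8c7∈{2}] r8c7's peers cover all but 2 ⇒ r8c7=2.
Step 32. [r3c1∈{7}] nothing but 7 survives at r3c1. So r3c1=7.
Step 33. [r7c8∈{7}] r7c8 is down to just 7. So r7c8=7.
Step 34. [r3c3∈{9}] only 9 remains possible at r3c3. So r3c3=9.
Step 35. [r4c3∈{5}] nothing but 5 survives at r4c3. So r4c3=5.
Step 36. [r8c3∈{1}] r8c3's peers cover all but 1 ⇒ r8c3=1.
Step 37. [r7c2∈{3}] r7c2 has the single candidate 3. So r7c2=3.
Step 38. [r8c4∈{7}] r8c4 has the single candidate 7 ⇒ r8c4=7.
Step 39. [r3c4∈{3}] r3c4's peers cover all but 3 ⇒ r3c4=3.
Step 40. [r4c1∈{6}] only 6 remains possible at r4c1, so r4c1=6.
Step 41. [r5c8∈{1}] only 1 remains possible at r5c8. So r5c8=1.
Step 42. [r5c9∈{3}] nothing but 3 survives at r5c9 ⇒ r5c9=3.
Step 43. [r1c6∈{4}] nothing but 4 survives at r1c6, so r1c6=4.
Step 44. [r5c4∈{5}] r5c4 is down to just 5, so r5c4=5.

Answer: 3 2 8 6 7 4 5 9 1 / 4 1 6 8 5 9 7 3 2 / 7 5 9 3 1 2 8 4 6 / 6 9 5 1 2 3 4 8 7 / 8 4 2 5 9 7 6 1 3 / 1 7 3 4 8 6 9 2 5 / 5 3 4 2 6 8 1 7 9 / 9 8 1 7 3 5 2 6 4 / 2 6 7 9 4 1 3 5 8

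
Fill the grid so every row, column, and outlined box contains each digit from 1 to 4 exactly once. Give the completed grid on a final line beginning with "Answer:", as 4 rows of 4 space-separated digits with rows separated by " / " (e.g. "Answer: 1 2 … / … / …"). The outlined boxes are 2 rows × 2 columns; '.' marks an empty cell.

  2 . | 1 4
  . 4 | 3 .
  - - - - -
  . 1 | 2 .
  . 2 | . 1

Step 1. [r3c1∈{3,4}] row 3 places 4 nowhere but r3c1 ⇒ r3c1=4.
Step 2. [r1c2∈{3}] r1c2 has the single candidate 3, so r1c2=3.
Step 3. [r3c4∈{3}] r3c4's peers cover all but 3, so r3c4=3.
Step 4. [r4c1∈{3}] r4c1 is down to just 3. So r4c1=3.
Step 5. [r2c4∈{2}] r2c4's peers cover all but 2, so r2c4=2.
Step 6. [r4c3∈{4}] r4c3 has the single candidate 4. So r4c3=4.
Step 7. [r2c1∈{1}] r2c1 is down to just 1 ⇒ r2c1=1.

Answer: 2 3 1 4 / 1 4 3 2 / 4 1 2 3 / 3 2 4 1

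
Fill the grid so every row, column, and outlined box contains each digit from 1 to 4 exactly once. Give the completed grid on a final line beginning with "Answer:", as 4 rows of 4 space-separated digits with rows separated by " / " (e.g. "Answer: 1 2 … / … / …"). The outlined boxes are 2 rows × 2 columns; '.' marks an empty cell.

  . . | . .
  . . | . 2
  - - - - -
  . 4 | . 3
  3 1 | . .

Step 1. [r1c4∈{1,4}] col 4 places 1 nowhere but r1c4. So r1c4=1.
Step 2. [r3c1∈{2}] r3c1 is down to just 2 ⇒ r3c1=2.
Step 3. [r1c1∈{4}] r1c1 is down to just 4, so r1c1=4.
Step 4. [r1c3∈{3}] r1c3 has the single candidate 3 ⇒ r1c3=3.
Step 5. [r4c3∈{2,4}] across row 4, 2 lands solely at r4c3 ⇒ r4c3=2.
Step 6. [r3c3∈{1}] r3c3's peers cover all but 1. So r3c3=1.
Step 7. [r2c3∈{4}] r2c3 has the single candidate 4 ⇒ r2c3=4.
Step 8. [r2c2∈{3}] only 3 remains possible at r2c2. So r2c2=3.
Step 9. [r2c1∈{1}] r2c1 has the single candidate 1. So r2c1=1.
Step 10. [r1c2∈{2}] nothing but 2 survives at r1c2, so r1c2=2.
Step 11. [r4c4∈{4}] r4c4 has the single candidate 4 ⇒ r4c4=4.

Answer: 4 2 3 1 / 1 3 4 2 / 2 4 1 3 / 3 1 2 4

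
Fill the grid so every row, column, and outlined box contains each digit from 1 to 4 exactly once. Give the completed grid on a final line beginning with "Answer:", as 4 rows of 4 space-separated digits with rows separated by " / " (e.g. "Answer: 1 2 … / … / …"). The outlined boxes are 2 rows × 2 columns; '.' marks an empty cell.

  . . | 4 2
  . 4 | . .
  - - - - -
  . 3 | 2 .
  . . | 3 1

Step 1. [r2c1∈{1,2,3}] 2 has one home in row 2: r2c1, so r2c1=2.
Step 2. [r3c1∈{1,4}] 1 has one home in row 3: r3c1. So r3c1=1.
Step 3. [r2c3∈{1}] only 1 remains possible at r2c3 ⇒ r2c3=1.
Step 4. [r4c1∈{4}] r4c1 has the single candidate 4. So r4c1=4.
Step 5. [r1c1∈{3}] r1c1's peers cover all but 3, so r1c1=3.
Step 6. [r4c2∈{2}] r4c2's peers cover all but 2, so r4c2=2.
Step 7. [r3c4∈{4}] r3c4 has the single candidate 4. So r3c4=4.
Step 8. [r2c4∈{3}] r2c4 has the single candidate 3. So r2c4=3.
Step 9. [r1c2∈{1}] r1c2's peers cover all but 1 ⇒ r1c2=1.

Answer: 3 1 4 2 / 2 4 1 3 / 1 3 2 4 / 4 2 3 1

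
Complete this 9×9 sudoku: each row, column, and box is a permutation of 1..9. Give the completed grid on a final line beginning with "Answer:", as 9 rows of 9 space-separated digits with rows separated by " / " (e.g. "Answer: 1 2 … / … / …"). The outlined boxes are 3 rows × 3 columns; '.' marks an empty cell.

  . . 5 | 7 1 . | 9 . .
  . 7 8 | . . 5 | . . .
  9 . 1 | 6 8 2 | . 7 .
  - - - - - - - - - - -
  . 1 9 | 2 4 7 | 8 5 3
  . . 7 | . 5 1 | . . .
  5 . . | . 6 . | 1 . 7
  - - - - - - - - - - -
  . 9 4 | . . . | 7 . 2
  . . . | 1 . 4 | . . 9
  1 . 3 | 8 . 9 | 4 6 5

Step 1. [r9c2∈{2}] r9c2 is down to just 2. So r9c2=2.
Step 2. [r1c6∈{3}] r1c6 has the single candidate 3 ⇒ r1c6=3.
Step 3. [r3c9∈{4}] r3c9 is down to just 4 ⇒ r3c9=4.
Step 4. [r4c1∈{6}] nothing but 6 survives at r4c1 ⇒ r4c1=6.
Step 5. [r8c7∈{3}] r8c7 is down to just 3 ⇒ r8c7=3.
Step 6. [r8c8∈{8}] only 8 remains possible at r8c8, so r8c8=8.
Step 7. [r1c8∈{2}] r1c8 has the single candidate 2 ⇒ r1c8=2.
Step 8. [r1c1∈{4}] r1c1's peers cover all but 4. So r1c1=4.
Step 9. [r2c7∈{6}] only 6 remains possible at r2c7 ⇒ r2c7=6.
Step 10. [r3c2∈{3}] only 3 remains possible at r3c2, so r3c2=3.
Step 11. [r6c4∈{3,9}] r6c4 is the only open cell in row 6 admitting 3. So r6c4=3.
Step 12. [r5c4∈{9}] only 9 remains possible at r5c4 ⇒ r5c4=9.
Step 13. [r5c1∈{2,3,8}] 3 has one home in row 5: r5c1 ⇒ r5c1=3.
Step 14. [r5c8∈{4}] r5c8 is down to just 4. So r5c8=4.
Step 15. [r6c2∈{4,8}] row 6 places 4 nowhere but r6c2, so r6c2=4.
Step 16. [r1c2∈{6}] r1c2 has the single candidate 6 ⇒ r1c2=6.
Step 17. [r7c8∈{1}] nothing but 1 survives at r7c8, so r7c8=1.
Step 18. [r8c1∈{7}] r8c1 is down to just 7, so r8c1=7.
Step 19. [r2c4∈{4}] nothing but 4 survives at r2c4, so r2c4=4.
Step 20. [r3c7∈{5}] nothing but 5 survives at r3c7. So r3c7=5.
Step 21. [r2c8∈{3}] r2c8 is down to just 3, so r2c8=3.
Step 22. [r7c1∈{8}] r7c1 is down to just 8, so r7c1=8.
Step 23. [r2c9∈{1}] r2c9 has the single candidate 1. So r2c9=1.
Step 24. [r2c1∈{2}] nothing but 2 survives at r2c1. So r2c1=2.
Step 25. [r8c2∈{5}] nothing but 5 survives at r8c2, so r8c2=5.
Step 26. [r6c3∈{2}] only 2 remains possible at r6c3 ⇒ r6c3=2.
Step 27. [r5c2∈{8}] r5c2's peers cover all but 8, so r5c2=8.
Step 28. [r6c8∈{9}] nothing but 9 survives at r6c8. So r6c8=9.
Step 29. [r5c7∈{2}] only 2 remains possible at r5c7, so r5c7=2.
Step 30. [r2c5∈{9}] r2c5 is down to just 9. So r2c5=9.
Step 31. [r8c3∈{6}] r8c3's peers cover all but 6, so r8c3=6.
Step 32. [r7c4∈{5}] r7c4 has the single candidate 5. So r7c4=5.
Step 33. [r9c5∈{7}] r9c5 has the single candidate 7. So r9c5=7.
Step 34. [r6c6∈{8}] nothing but 8 survives at r6c6 ⇒ r6c6=8.
Step 35. [r1c9∈{8}] r1c9 has the single candidate 8, so r1c9=8.
Step 36. [r5c9∈{6}] only 6 remains possible at r5c9. So r5c9=6.
Step 37. [r7c5∈{3}] only 3 remains possible at r7c5. So r7c5=3.
Step 38. [r7c6∈{6}] nothing but 6 survives at r7c6 ⇒ r7c6=6.
Step 39. [r8c5∈{2}] r8c5 has the single candidate 2. So r8c5=2.

Answer: 4 6 5 7 1 3 9 2 8 / 2 7 8 4 9 5 6 3 1 / 9 3 1 6 8 2 5 7 4 / 6 1 9 2 4 7 8 5 3 / 3 8 7 9 5 1 2 4 6 / 5 4 2 3 6 8 1 9 7 / 8 9 4 5 3 6 7 1 2 / 7 5 6 1 2 4 3 8 9 / 1 2 3 8 7 9 4 6 5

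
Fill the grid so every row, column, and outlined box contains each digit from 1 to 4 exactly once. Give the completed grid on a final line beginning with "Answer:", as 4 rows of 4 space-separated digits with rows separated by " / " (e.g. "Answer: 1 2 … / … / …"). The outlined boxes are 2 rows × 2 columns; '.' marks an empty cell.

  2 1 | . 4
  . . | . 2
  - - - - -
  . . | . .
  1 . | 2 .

Step 1. [r3c3∈{1,3,4}] r3c3 is the only open cell in col 3 admitting 4 ⇒ r3c3=4.
Step 2. [r3c1∈{3}] r3c1 has the single candidate 3. So r3c1=3.
Step 3. [r2c2∈{3,4}] col 2 places 3 nowhere but r2c2, so r2c2=3.
Step 4. [r3c4∈{1}] r3c4 is down to just 1, so r3c4=1.
Step 5. [r3c2∈{2}] r3c2's peers cover all but 2. So r3c2=2.
Step 6. [r4c4∈{3}] only 3 remains possible at r4c4, so r4c4=3.
Step 7. [r2c1∈{4}] r2c1's peers cover all but 4. So r2c1=4.
Step 8. [r4c2∈{4}] r4c2 is down to just 4, so r4c2=4.
Step 9. [r1c3∈{3}] r1c3's peers cover all but 3. So r1c3=3.
Step 10. [r2c3∈{1}] r2c3 is down to just 1 ⇒ r2c3=1.

Answer: 2 1 3 4 / 4 3 1 2 / 3 2 4 1 / 1 4 2 3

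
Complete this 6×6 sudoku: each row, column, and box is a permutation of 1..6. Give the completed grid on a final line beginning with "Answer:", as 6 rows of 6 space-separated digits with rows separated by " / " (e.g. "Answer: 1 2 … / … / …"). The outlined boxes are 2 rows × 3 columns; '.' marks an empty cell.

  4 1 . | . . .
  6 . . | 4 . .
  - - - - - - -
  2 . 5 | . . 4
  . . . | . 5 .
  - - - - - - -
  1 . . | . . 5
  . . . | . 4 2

Step 1. [r4c1∈{3}] r4c1's peers cover all but 3, so r4c1=3.
Step 2. [r3c2∈{6}] nothing but 6 survives at r3c2, so r3c2=6.
Step 3. [r6c4∈{1,3,6}] in row 6, 1 fits only at r6c4. So r6c4=1.
Step 4. [r2c2∈{2,3,5}] row 2 places 5 nowhere but r2c2, so r2c2=5.
Step 5. [r6c2∈{3}] r6c2's peers cover all but 3, so r6c2=3.
Step 6. [r3c4∈{3}] r3c4 has the single candidate 3. So r3c4=3.
Step 7. [r5c4∈{6}] r5c4 is down to just 6, so r5c4=6.
Step 8. [r1c5∈{2,3,6}] in col 5, 6 fits only at r1c5, so r1c5=6.
Step 9. [r2c5∈{1,2,3}] r2c5 is the only open cell in col 5 admitting 2. So r2c5=2.
Step 10. [r1c6∈{3}] nothing but 3 survives at r1c6, so r1c6=3.
Step 11. [r5c2∈{2,4}] across col 2, 2 lands solely at r5c2, so r5c2=2.
Step 12. [r4c3∈{1,4}] r4c3 is the only open cell in col 3 admitting 1 ⇒ r4c3=1.
Step 13. [r3c5∈{1}] r3c5 is down to just 1 ⇒ r3c5=1.
Step 14. [r4c6∈{6}] nothing but 6 survives at r4c6. So r4c6=6.
Step 15. [r2c6∈{1}] only 1 remains possible at r2c6 ⇒ r2c6=1.
Step 16. [r2c3∈{3}] nothing but 3 survives at r2c3. So r2c3=3.
Step 17. [r6c1∈{5}] only 5 remains possible at r6c1, so r6c1=5.
Step 18. [r5c5∈{3}] r5c5 is down to just 3, so r5c5=3.
Step 19. [r5c3∈{4}] only 4 remains possible at r5c3. So r5c3=4.
Step 20. [r1c3∈{2}] only 2 remains possible at r1c3. So r1c3=2.
Step 21. [r6c3∈{6}] nothing but 6 survives at r6c3 ⇒ r6c3=6.
Step 22. [r4c4∈{2}] nothing but 2 survives at r4c4, so r4c4=2.
Step 23. [r4c2∈{4}] r4c2's peers cover all but 4 ⇒ r4c2=4.
Step 24. [r1c4∈{5}] r1c4 has the single candidate 5 ⇒ r1c4=5.

Answer: 4 1 2 5 6 3 / 6 5 3 4 2 1 / 2 6 5 3 1 4 / 3 4 1 2 5 6 / 1 2 4 6 3 5 / 5 3 6 1 4 2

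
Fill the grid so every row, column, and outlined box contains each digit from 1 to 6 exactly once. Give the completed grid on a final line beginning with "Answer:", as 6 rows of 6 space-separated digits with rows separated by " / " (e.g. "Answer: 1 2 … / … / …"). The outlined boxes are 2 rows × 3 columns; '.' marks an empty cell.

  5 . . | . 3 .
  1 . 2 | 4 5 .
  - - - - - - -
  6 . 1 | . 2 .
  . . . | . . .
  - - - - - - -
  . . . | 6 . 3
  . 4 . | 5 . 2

Step 1. [r4c1∈{2,3,4}] r4c1 is the only open cell in col 1 admitting 4, so r4c1=4.
Step 2. [r4c2∈{2,3,5}] in row 4, 2 fits only at r4c2. So r4c2=2.
Step 3. [r2c6∈{6}] r2c6 is down to just 6 ⇒ r2c6=6.
Step 4. [r5c3∈{5}] r5c3 has the single candidate 5, so r5c3=5.
Step 5. [r4c3∈{3}] r4c3's peers cover all but 3. So r4c3=3.
Step 6. [r4c4∈{1}] r4c4 has the single candidate 1, so r4c4=1.
Step 7. [r3c2∈{5}] only 5 remains possible at r3c2 ⇒ r3c2=5.
Step 8. [r5c2∈{1}] nothing but 1 survives at r5c2. So r5c2=1.
Step 9. [r1c3∈{4,6}] r1c3 is the only open cell in row 1 admitting 4. So r1c3=4.
Step 10. [r5c1∈{2}] only 2 remains possible at r5c1, so r5c1=2.
Step 11. [r2c2∈{3}] r2c2 has the single candidate 3 ⇒ r2c2=3.
Step 12. [r1c2∈{6}] nothing but 6 survives at r1c2 ⇒ r1c2=6.
Step 13. [r3c4∈{3}] r3c4's peers cover all but 3 ⇒ r3c4=3.
Step 14. [r4c5∈{6}] nothing but 6 survives at r4c5. So r4c5=6.
Step 15. [r1c6∈{1}] r1c6 is down to just 1. So r1c6=1.
Step 16. [r1c4∈{2}] r1c4 has the single candidate 2, so r1c4=2.
Step 17. [r6c3∈{6}] r6c3's peers cover all but 6 ⇒ r6c3=6.
Step 18. [r4c6∈{5}] only 5 remains possible at r4c6 ⇒ r4c6=5.
Step 19. [r3c6∈{4}] r3c6 has the single candidate 4 ⇒ r3c6=4.
Step 20. [r6c5∈{1}] r6c5 has the single candidate 1, so r6c5=1.
Step 21. [r5c5∈{4}] nothing but 4 survives at r5c5 ⇒ r5c5=4.
Step 22. [r6c1∈{3}] r6c1 is down to just 3, so r6c1=3.

Answer: 5 6 4 2 3 1 / 1 3 2 4 5 6 / 6 5 1 3 2 4 / 4 2 3 1 6 5 / 2 1 5 6 4 3 / 3 4 6 5 1 2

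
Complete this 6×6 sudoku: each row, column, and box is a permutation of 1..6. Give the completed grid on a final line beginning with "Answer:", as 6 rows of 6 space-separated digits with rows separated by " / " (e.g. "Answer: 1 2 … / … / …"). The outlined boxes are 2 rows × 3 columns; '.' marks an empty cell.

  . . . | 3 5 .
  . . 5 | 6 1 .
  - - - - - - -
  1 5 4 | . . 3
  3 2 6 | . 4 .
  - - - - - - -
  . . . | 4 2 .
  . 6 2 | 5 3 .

Step 1. [r1c3∈{1}] r1c3's peers cover all but 1, so r1c3=1.
Step 2. [r1c2∈{4}] r1c2 has the single candidate 4 ⇒ r1c2=4.
Step 3. [r2c1∈{2}] nothing but 2 survives at r2c1, so r2c1=2.
Step 4. [r6c6∈{1}] only 1 remains possible at r6c6, so r6c6=1.
Step 5. [r5c3∈{3}] r5c3 is down to just 3, so r5c3=3.
Step 6. [r1c6∈{2}] r1c6 is down to just 2 ⇒ r1c6=2.
Step 7. [r3c5∈{6}] nothing but 6 survives at r3c5 ⇒ r3c5=6.
Step 8. [r2c2∈{3}] r2c2 is down to just 3. So r2c2=3.
Step 9. [r1c1∈{6}] only 6 remains possible at r1c1 ⇒ r1c1=6.
Step 10. [r5c6∈{6}] r5c6's peers cover all but 6, so r5c6=6.
Step 11. [r4c6∈{5}] r4c6's peers cover all but 5 ⇒ r4c6=5.
Step 12. [r6c1∈{4}] only 4 remains possible at r6c1, so r6c1=4.
Step 13. [r5c2∈{1}] nothing but 1 survives at r5c2 ⇒ r5c2=1.
Step 14. [r3c4∈{2}] r3c4 has the single candidate 2, so r3c4=2.
Step 15. [r5c1∈{5}] r5c1 is down to just 5 ⇒ r5c1=5.
Step 16. [r2c6∈{4}] r2c6 is down to just 4 ⇒ r2c6=4.
Step 17. [r4c4∈{1}] nothing but 1 survives at r4c4, so r4c4=1.

Answer: 6 4 1 3 5 2 / 2 3 5 6 1 4 / 1 5 4 2 6 3 / 3 2 6 1 4 5 / 5 1 3 4 2 6 / 4 6 2 5 3 1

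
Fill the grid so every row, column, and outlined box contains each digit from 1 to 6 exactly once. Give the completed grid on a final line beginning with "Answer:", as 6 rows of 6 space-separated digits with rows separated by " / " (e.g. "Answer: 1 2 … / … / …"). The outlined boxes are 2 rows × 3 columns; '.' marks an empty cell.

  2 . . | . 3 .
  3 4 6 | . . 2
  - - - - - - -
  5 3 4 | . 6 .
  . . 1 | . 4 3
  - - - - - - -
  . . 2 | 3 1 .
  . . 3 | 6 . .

Step 1. [r1c2∈{1,5}] across box 1, 1 lands solely at r1c2 ⇒ r1c2=1.
Step 2. [r2c5∈{5}] r2c5 has the single candidate 5 ⇒ r2c5=5.
Step 3. [r4c2∈{2,6}] r4c2 is the only open cell in col 2 admitting 2, so r4c2=2.
Step 4. [r6c2∈{5}] r6c2's peers cover all but 5 ⇒ r6c2=5.
Step 5. [r6c6∈{4}] nothing but 4 survives at r6c6, so r6c6=4.
Step 6. [r4c1∈{6}] r4c1 has the single candidate 6, so r4c1=6.
Step 7. [r2c4∈{1}] r2c4 has the single candidate 1. So r2c4=1.
Step 8. [r5c1∈{4}] r5c1 has the single candidate 4. So r5c1=4.
Step 9. [r1c3∈{5}] only 5 remains possible at r1c3 ⇒ r1c3=5.
Step 10. [r5c6∈{5}] r5c6 has the single candidate 5, so r5c6=5.
Step 11. [r3c6∈{1}] r3c6's peers cover all but 1 ⇒ r3c6=1.
Step 12. [r6c1∈{1}] r6c1 has the single candidate 1, so r6c1=1.
Step 13. [r5c2∈{6}] r5c2's peers cover all but 6. So r5c2=6.
Step 14. [r4c4∈{5}] r4c4 has the single candidate 5. So r4c4=5.
Step 15. [r1c6∈{6}] r1c6's peers cover all but 6, so r1c6=6.
Step 16. [r3c4∈{2}] r3c4's peers cover all but 2 ⇒ r3c4=2.
Step 17. [r1c4∈{4}] r1c4 has the single candidate 4, so r1c4=4.
Step 18. [r6c5∈{2}] r6c5's peers cover all but 2 ⇒ r6c5=2.

Answer: 2 1 5 4 3 6 / 3 4 6 1 5 2 / 5 3 4 2 6 1 / 6 2 1 5 4 3 / 4 6 2 3 1 5 / 1 5 3 6 2 4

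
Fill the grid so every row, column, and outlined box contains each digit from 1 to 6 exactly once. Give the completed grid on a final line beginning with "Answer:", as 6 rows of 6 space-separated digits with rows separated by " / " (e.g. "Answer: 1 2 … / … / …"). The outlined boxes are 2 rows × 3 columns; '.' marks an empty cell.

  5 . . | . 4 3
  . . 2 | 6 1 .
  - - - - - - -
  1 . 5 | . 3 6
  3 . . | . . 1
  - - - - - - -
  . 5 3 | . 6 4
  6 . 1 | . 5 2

Step 1. [r4c3∈{4,6}] in col 3, 4 fits only at r4c3, so r4c3=4.
Step 2. [r4c5∈{2}] r4c5 is down to just 2, so r4c5=2.
Step 3. [r6c2∈{4}] only 4 remains possible at r6c2. So r6c2=4.
Step 4. [r1c2∈{1,6}] in row 1, 1 fits only at r1c2, so r1c2=1.
Step 5. [r5c4∈{1}] r5c4 is down to just 1 ⇒ r5c4=1.
Step 6. [r1c4∈{2}] r1c4's peers cover all but 2 ⇒ r1c4=2.
Step 7. [r2c2∈{3}] r2c2 is down to just 3 ⇒ r2c2=3.
Step 8. [r2c1∈{4}] only 4 remains possible at r2c1 ⇒ r2c1=4.
Step 9. [r1c3∈{6}] r1c3 is down to just 6. So r1c3=6.
Step 10. [r3c4∈{4}] r3c4 is down to just 4 ⇒ r3c4=4.
Step 11. [r3c2∈{2}] r3c2 has the single candidate 2, so r3c2=2.
Step 12. [r2c6∈{5}] r2c6's peers cover all but 5, so r2c6=5.
Step 13. [r4c2∈{6}] nothing but 6 survives at r4c2 ⇒ r4c2=6.
Step 14. [r5c1∈{2}] r5c1 is down to just 2, so r5c1=2.
Step 15. [r4c4∈{5}] only 5 remains possible at r4c4 ⇒ r4c4=5.
Step 16. [r6c4∈{3}] only 3 remains possible at r6c4, so r6c4=3.

Answer: 5 1 6 2 4 3 / 4 3 2 6 1 5 / 1 2 5 4 3 6 / 3 6 4 5 2 1 / 2 5 3 1 6 4 / 6 4 1 3 5 2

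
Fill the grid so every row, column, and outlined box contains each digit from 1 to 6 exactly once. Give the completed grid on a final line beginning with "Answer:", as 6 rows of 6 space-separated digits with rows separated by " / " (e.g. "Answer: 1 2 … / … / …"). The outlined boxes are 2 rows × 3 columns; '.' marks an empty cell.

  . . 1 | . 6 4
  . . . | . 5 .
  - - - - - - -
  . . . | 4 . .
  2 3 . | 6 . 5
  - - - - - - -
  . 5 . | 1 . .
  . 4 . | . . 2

Step 1. [r6c5∈{3}] r6c5's peers cover all but 3. So r6c5=3.
Step 2. [r6c3∈{6}] nothing but 6 survives at r6c3 ⇒ r6c3=6.
Step 3. [r3c2∈{1,6}] col 2 places 1 nowhere but r3c2, so r3c2=1.
Step 4. [r5c1∈{3}] r5c1 has the single candidate 3. So r5c1=3.
Step 5. [r2c3∈{2,3,4}] 3 has one home in col 3: r2c3 ⇒ r2c3=3.
Step 6. [r3c1∈{5,6}] in row 3, 6 fits only at r3c1. So r3c1=6.
Step 7. [r2c4∈{2}] r2c4's peers cover all but 2, so r2c4=2.
Step 8. [r1c1∈{5}] only 5 remains possible at r1c1 ⇒ r1c1=5.
Step 9. [r2c1∈{4}] r2c1 has the single candidate 4, so r2c1=4.
Step 10. [r1c4∈{3}] r1c4 is down to just 3. So r1c4=3.
Step 11. [r2c2∈{6}] r2c2 has the single candidate 6 ⇒ r2c2=6.
Step 12. [r3c6∈{3}] r3c6's peers cover all but 3 ⇒ r3c6=3.
Step 13. [r2c6∈{1}] r2c6 has the single candidate 1, so r2c6=1.
Step 14. [r3c3∈{5}] r3c3's peers cover all but 5. So r3c3=5.
Step 15. [r6c4∈{5}] only 5 remains possible at r6c4, so r6c4=5.
Step 16. [r6c1∈{1}] r6c1's peers cover all but 1. So r6c1=1.
Step 17. [r5c5∈{4}] r5c5 has the single candidate 4 ⇒ r5c5=4.
Step 18. [r4c5∈{1}] r4c5 is down to just 1, so r4c5=1.
Step 19. [r4c3∈{4}] r4c3 is down to just 4. So r4c3=4.
Step 20. [r5c6∈{6}] only 6 remains possible at r5c6. So r5c6=6.
Step 21. [r5c3∈{2}] r5c3 is down to just 2, so r5c3=2.
Step 22. [r3c5∈{2}] r3c5 has the single candidate 2. So r3c5=2.
Step 23. [r1c2∈{2}] only 2 remains possible at r1c2. So r1c2=2.

Answer: 5 2 1 3 6 4 / 4 6 3 2 5 1 / 6 1 5 4 2 3 / 2 3 4 6 1 5 / 3 5 2 1 4 6 / 1 4 6 5 3 2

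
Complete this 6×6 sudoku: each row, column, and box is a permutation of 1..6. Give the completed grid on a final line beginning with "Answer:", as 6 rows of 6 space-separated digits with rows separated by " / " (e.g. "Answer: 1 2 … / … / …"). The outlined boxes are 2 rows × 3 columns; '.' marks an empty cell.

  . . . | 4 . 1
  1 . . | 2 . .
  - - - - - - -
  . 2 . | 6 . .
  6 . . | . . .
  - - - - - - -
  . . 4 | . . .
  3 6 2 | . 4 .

Step 1. [r6c6∈{5}] r6c6 has the single candidate 5. So r6c6=5.
Step 2. [r4c4∈{1,3,5}] 5 has one home in col 4: r4c4, so r4c4=5.
Step 3. [r5c2∈{1,5}] r5c2 is the only open cell in box 5 admitting 1, so r5c2=1.
Step 4. [r2c2∈{3,4,5}] in row 2, 4 fits only at r2c2 ⇒ r2c2=4.
Step 5. [r1c2∈{3,5}] r1c2 is the only open cell in col 2 admitting 5, so r1c2=5.
Step 6. [r4c2∈{3}] only 3 remains possible at r4c2. So r4c2=3.
Step 7. [r3c3∈{1,5}] r3c3 is the only open cell in col 3 admitting 5 ⇒ r3c3=5.
Step 8. [r4c6∈{2,4}] in row 4, 4 fits only at r4c6, so r4c6=4.
Step 9. [r3c6∈{3}] r3c6 is down to just 3. So r3c6=3.
Step 10. [r2c6∈{6}] only 6 remains possible at r2c6. So r2c6=6.
Step 11. [r1c5∈{3}] r1c5 has the single candidate 3, so r1c5=3.
Step 12. [r4c5∈{1,2}] r4c5 is the only open cell in row 4 admitting 2, so r4c5=2.
Step 13. [r1c3∈{6}] r1c3 is down to just 6 ⇒ r1c3=6.
Step 14. [r5c4∈{3}] r5c4's peers cover all but 3, so r5c4=3.
Step 15. [r3c5∈{1}] r3c5's peers cover all but 1 ⇒ r3c5=1.
Step 16. [r2c3∈{3}] only 3 remains possible at r2c3. So r2c3=3.
Step 17. [r2c5∈{5}] nothing but 5 survives at r2c5. So r2c5=5.
Step 18. [r6c4∈{1}] r6c4's peers cover all but 1. So r6c4=1.
Step 19. [r5c5∈{6}] r5c5 is down to just 6 ⇒ r5c5=6.
Step 20. [r5c6∈{2}] r5c6's peers cover all but 2. So r5c6=2.
Step 21. [r3c1∈{4}] nothing but 4 survives at r3c1 ⇒ r3c1=4.
Step 22. [r4c3∈{1}] r4c3 is down to just 1 ⇒ r4c3=1.
Step 23. [r1c1∈{2}] r1c1's peers cover all but 2 ⇒ r1c1=2.
Step 24. [r5c1∈{5}] r5c1 has the single candidate 5. So r5c1=5.

Answer: 2 5 6 4 3 1 / 1 4 3 2 5 6 / 4 2 5 6 1 3 / 6 3 1 5 2 4 / 5 1 4 3 6 2 / 3 6 2 1 4 5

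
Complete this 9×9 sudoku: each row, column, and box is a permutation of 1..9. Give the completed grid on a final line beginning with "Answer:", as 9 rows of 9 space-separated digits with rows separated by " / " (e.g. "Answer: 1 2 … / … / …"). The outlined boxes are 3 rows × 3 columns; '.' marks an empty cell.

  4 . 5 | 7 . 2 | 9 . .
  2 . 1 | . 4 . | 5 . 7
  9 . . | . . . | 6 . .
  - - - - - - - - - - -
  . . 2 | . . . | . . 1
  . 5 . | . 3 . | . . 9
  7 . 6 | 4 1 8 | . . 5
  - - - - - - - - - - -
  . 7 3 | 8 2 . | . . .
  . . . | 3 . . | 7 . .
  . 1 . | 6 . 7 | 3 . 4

Step 1. [r9c8∈{2,5,8,9}] across row 9, 2 lands solely at r9c8. So r9c8=2.
Step 2. [r1c8∈{1,3,8}] in row 1, 1 fits only at r1c8. So r1c8=1.
Step 3. [r8c6∈{1,4,5,9}] across row 8, 1 lands solely at r8c6, so r8c6=1.
Step 4. [r4c1∈{3,8}] col 1 places 3 nowhere but r4c1, so r4c1=3.
Step 5. [r4c5∈{5,6,7,9}] 7 has one home in col 5: r4c5, so r4c5=7.
Step 6. [r7c9∈{6}] only 6 remains possible at r7c9. So r7c9=6.
Step 7. [r8c9∈{8}] r8c9's peers cover all but 8. So r8c9=8.
Step 8. [r3c8∈{3,4,8}] across row 3, 4 lands solely at r3c8. So r3c8=4.
Step 9. [r2c8∈{3,8}] r2c8 is the only open cell in box 3 admitting 8 ⇒ r2c8=8.
Step 10. [r7c1∈{5}] r7c1 has the single candidate 5. So r7c1=5.
Step 11. [r9c5∈{5,9}] r9c5 is the only open cell in row 9 admitting 5. So r9c5=5.
Step 12. [r8c5∈{9}] r8c5's peers cover all but 9 ⇒ r8c5=9.
Step 13. [r1c5∈{6,8}] 6 has one home in col 5: r1c5, so r1c5=6.
Step 14. [r1c2∈{3,8}] across row 1, 8 lands solely at r1c2. So r1c2=8.
Step 15. [r3c2∈{3}] r3c2 is down to just 3. So r3c2=3.
Step 16. [r4c8∈{6}] r4c8 is down to just 6, so r4c8=6.
Step 17. [r2c4∈{9}] only 9 remains possible at r2c4 ⇒ r2c4=9.
Step 18. [r4c6∈{5,9}] in col 6, 9 fits only at r4c6 ⇒ r4c6=9.
Step 19. [r4c2∈{4}] r4c2's peers cover all but 4, so r4c2=4.
Step 20. [r5c3∈{8}] r5c3 has the single candidate 8 ⇒ r5c3=8.
Step 21. [r3c4∈{1,5}] in row 3, 1 fits only at r3c4, so r3c4=1.
Step 22. [r6c7∈{2}] r6c7 has the single candidate 2, so r6c7=2.
Step 23. [r2c2∈{6}] r2c2's peers cover all but 6 ⇒ r2c2=6.
Step 24. [r2c6∈{3}] only 3 remains possible at r2c6, so r2c6=3.
Step 25. [r4c4∈{5}] nothing but 5 survives at r4c4. So r4c4=5.
Step 26. [r5c1∈{1}] r5c1's peers cover all but 1. So r5c1=1.
Step 27. [r5c4∈{2}] r5c4 has the single candidate 2, so r5c4=2.
Step 28. [r5c8∈{7}] r5c8's peers cover all but 7. So r5c8=7.
Step 29. [r5c7∈{4}] r5c7 has the single candidate 4, so r5c7=4.
Step 30. [r3c5∈{8}] only 8 remains possible at r3c5. So r3c5=8.
Step 31. [r7c6∈{4}] r7c6's peers cover all but 4, so r7c6=4.
Step 32. [r3c6∈{5}] nothing but 5 survives at r3c6, so r3c6=5.
Step 33. [r9c1∈{8}] r9c1's peers cover all but 8, so r9c1=8.
Step 34. [r8c3∈{4}] r8c3's peers cover all but 4, so r8c3=4.
Step 35. [r8c1∈{6}] nothing but 6 survives at r8c1, so r8c1=6.
Step 36. [r4c7∈{8}] r4c7 has the single candidate 8, so r4c7=8.
Step 37. [r8c2∈{2}] r8c2 has the single candidate 2. So r8c2=2.
Step 38. [r7c7∈{1}] nothing but 1 survives at r7c7, so r7c7=1.
Step 39. [r6c8∈{3}] only 3 remains possible at r6c8 ⇒ r6c8=3.
Step 40. [r3c9∈{2}] only 2 remains possible at r3c9. So r3c9=2.
Step 41. [r3c3∈{7}] nothing but 7 survives at r3c3, so r3c3=7.
Step 42. [r9c3∈{9}] r9c3's peers cover all but 9 ⇒ r9c3=9.
Step 43. [r6c2∈{9}] r6c2's peers cover all but 9, so r6c2=9.
Step 44. [r5c6∈{6}] r5c6 is down to just 6, so r5c6=6.
Step 45. [r1c9∈{3}] r1c9's peers cover all but 3. So r1c9=3.
Step 46. [r7c8∈{9}] r7c8 has the single candidate 9 ⇒ r7c8=9.
Step 47. [r8c8∈{5}] only 5 remains possible at r8c8, so r8c8=5.

Answer: 4 8 5 7 6 2 9 1 3 / 2 6 1 9 4 3 5 8 7 / 9 3 7 1 8 5 6 4 2 / 3 4 2 5 7 9 8 6 1 / 1 5 8 2 3 6 4 7 9 / 7 9 6 4 1 8 2 3 5 / 5 7 3 8 2 4 1 9 6 / 6 2 4 3 9 1 7 5 8 / 8 1 9 6 5 7 3 2 4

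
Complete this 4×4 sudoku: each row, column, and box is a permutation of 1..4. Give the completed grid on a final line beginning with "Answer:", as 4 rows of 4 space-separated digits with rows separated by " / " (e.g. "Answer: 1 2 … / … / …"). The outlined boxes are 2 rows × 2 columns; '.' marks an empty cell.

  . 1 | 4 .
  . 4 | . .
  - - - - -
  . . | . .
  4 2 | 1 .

Step 1. [r4c4∈{3}] r4c4 has the single candidate 3, so r4c4=3.
Step 2. [r1c4∈{2}] only 2 remains possible at r1c4 ⇒ r1c4=2.
Step 3. [r1c1∈{3}] only 3 remains possible at r1c1 ⇒ r1c1=3.
Step 4. [r3c1∈{1}] only 1 remains possible at r3c1, so r3c1=1.
Step 5. [r3c2∈{3}] r3c2's peers cover all but 3 ⇒ r3c2=3.
Step 6. [r2c1∈{2}] r2c1's peers cover all but 2 ⇒ r2c1=2.
Step 7. [r2c3∈{3}] nothing but 3 survives at r2c3. So r2c3=3.
Step 8. [r3c3∈{2}] only 2 remains possible at r3c3, so r3c3=2.
Step 9. [r3c4∈{4}] r3c4 has the single candidate 4 ⇒ r3c4=4.
Step 10. [r2c4∈{1}] r2c4 has the single candidate 1, so r2c4=1.

Answer: 3 1 4 2 / 2 4 3 1 / 1 3 2 4 / 4 2 1 3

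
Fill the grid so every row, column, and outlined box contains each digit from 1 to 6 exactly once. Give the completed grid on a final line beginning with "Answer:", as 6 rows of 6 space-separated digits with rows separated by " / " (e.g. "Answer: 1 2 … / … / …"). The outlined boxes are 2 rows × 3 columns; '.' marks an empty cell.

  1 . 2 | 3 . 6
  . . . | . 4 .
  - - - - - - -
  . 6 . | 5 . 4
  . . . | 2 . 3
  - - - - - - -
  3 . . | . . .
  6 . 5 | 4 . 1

Step 1. [r2c1∈{5}] r2c1 has the single candidate 5 ⇒ r2c1=5.
Step 2. [r3c3∈{1,3}] row 3 places 3 nowhere but r3c3, so r3c3=3.
Step 3. [r4c2∈{1,4,5}] across row 4, 5 lands solely at r4c2. So r4c2=5.
Step 4. [r4c3∈{1,4}] across box 3, 1 lands solely at r4c3. So r4c3=1.
Step 5. [r5c2∈{1,2,4}] row 5 places 1 nowhere but r5c2 ⇒ r5c2=1.
Step 6. [r5c6∈{2,5}] across col 6, 5 lands solely at r5c6. So r5c6=5.
Step 7. [r5c5∈{2,6}] r5c5 is the only open cell in row 5 admitting 2. So r5c5=2.
Step 8. [r5c4∈{6}] r5c4's peers cover all but 6 ⇒ r5c4=6.
Step 9. [r3c5∈{1}] r3c5 is down to just 1 ⇒ r3c5=1.
Step 10. [r6c5∈{3}] r6c5 has the single candidate 3, so r6c5=3.
Step 11. [r2c6∈{2}] nothing but 2 survives at r2c6, so r2c6=2.
Step 12. [r2c4∈{1}] r2c4 is down to just 1 ⇒ r2c4=1.
Step 13. [r4c1∈{4}] r4c1 has the single candidate 4, so r4c1=4.
Step 14. [r2c2∈{3}] nothing but 3 survives at r2c2, so r2c2=3.
Step 15. [r6c2∈{2}] only 2 remains possible at r6c2 ⇒ r6c2=2.
Step 16. [r1c5∈{5}] r1c5 is down to just 5. So r1c5=5.
Step 17. [r1c2∈{4}] only 4 remains possible at r1c2 ⇒ r1c2=4.
Step 18. [r5c3∈{4}] r5c3 is down to just 4, so r5c3=4.
Step 19. [r4c5∈{6}] r4c5's peers cover all but 6. So r4c5=6.
Step 20. [r3c1∈{2}] only 2 remains possible at r3c1, so r3c1=2.
Step 21. [r2c3∈{6}] r2c3 has the single candidate 6 ⇒ r2c3=6.

Answer: 1 4 2 3 5 6 / 5 3 6 1 4 2 / 2 6 3 5 1 4 / 4 5 1 2 6 3 / 3 1 4 6 2 5 / 6 2 5 4 3 1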